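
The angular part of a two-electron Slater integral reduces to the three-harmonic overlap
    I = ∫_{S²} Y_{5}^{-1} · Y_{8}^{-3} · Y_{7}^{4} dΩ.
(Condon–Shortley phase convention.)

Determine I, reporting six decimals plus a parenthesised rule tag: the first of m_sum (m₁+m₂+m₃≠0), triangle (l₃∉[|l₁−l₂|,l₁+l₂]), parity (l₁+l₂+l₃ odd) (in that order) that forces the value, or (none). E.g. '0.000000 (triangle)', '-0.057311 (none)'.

0.095870 (none)

m-sum 0 ✓  L=20 even ✓  3≤7≤13 ✓
Π(2lᵢ+1) = 11×17×15 = 2805
triangle coeff Δ(5,8,7) = 1/814773960
Σ_t [1,5]: t=1:−1/87091200 t=2:+1/4976640 t=3:−1/2073600 t=4:+1/4976640 t=5:−1/87091200 = -1/9676800
(3j)²=360/46189 [(5 8 7; 0 0 0)], sign=+1
Σ_t [2,5]: t=2:+1/34836480 t=3:−1/17418240 t=4:+1/69672960 t=5:−1/2612736000 = -11/746496000
(3j)²=1331/251940 [(5 8 7; -1 -3 4)], sign=+1
⇒ 4πI² = 119790/1037153
I = (+1)√(119790/1037153/(4π)) = 0.09587027
No selection rule forces the value: the integral is nonzero (none).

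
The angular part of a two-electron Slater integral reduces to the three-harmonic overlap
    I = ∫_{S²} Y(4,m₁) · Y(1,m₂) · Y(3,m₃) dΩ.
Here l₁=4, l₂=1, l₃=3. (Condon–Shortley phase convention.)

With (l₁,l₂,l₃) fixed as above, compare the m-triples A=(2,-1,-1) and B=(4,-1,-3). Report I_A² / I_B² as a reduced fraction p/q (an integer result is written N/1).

Shared (l₁,l₂,l₃)=(4,1,3): N and (l;000)² cancel in I_A²/I_B².
A: Δ = 2!·6!·0!/9! = 1/252; Racah Σ t=0..0: t=0:+1/96 = 1/96; ⇒ 3j(4 1 3; 2 -1 -1)² = 5/84, sgn +1
B: Δ = 2!·6!·0!/9! = 1/252; Racah Σ t=0..0: t=0:+1/1440 = 1/1440; ⇒ 3j(4 1 3; 4 -1 -3)² = 1/9, sgn +1
I_A²/I_B² = (5/84)/(1/9) = 15/28

15/28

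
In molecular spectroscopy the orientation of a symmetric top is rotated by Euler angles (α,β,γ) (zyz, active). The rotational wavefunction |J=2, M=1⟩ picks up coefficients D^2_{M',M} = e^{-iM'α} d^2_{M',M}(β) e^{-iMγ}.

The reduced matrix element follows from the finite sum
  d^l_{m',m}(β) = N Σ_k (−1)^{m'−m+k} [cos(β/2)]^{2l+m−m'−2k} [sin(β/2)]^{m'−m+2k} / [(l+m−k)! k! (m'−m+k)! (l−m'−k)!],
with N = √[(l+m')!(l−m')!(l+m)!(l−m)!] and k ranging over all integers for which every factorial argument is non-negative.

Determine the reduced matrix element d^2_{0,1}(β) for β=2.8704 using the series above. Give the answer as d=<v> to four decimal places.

d^2_{0,1}(β=2.8704) via the finite sum:
With c≡cos(β/2)=0.135181 and s≡sin(β/2)=0.990821, N=[2·2·6·1]^{1/2}=4.898979
The bounds max(0,m−m')=1 and min(l+m,l−m')=2 give 2 terms
  k=1: (−1)^0·4.8990/(2)·0.1352^3·0.9908^1 = +0.005995
  k=2: (−1)^1·4.8990/(2)·0.1352^1·0.9908^3 = -0.322090
d^2_{0,1}(2.8704) = +0.005995 -0.322090 = -0.316095

d=-0.3161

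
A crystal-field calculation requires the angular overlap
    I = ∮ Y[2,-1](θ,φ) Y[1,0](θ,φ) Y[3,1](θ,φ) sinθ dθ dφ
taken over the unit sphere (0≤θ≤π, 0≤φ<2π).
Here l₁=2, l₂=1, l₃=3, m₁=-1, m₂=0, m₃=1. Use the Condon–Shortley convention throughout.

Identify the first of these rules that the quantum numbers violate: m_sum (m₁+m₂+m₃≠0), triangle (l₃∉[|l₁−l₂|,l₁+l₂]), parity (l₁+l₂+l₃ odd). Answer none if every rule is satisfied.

none

Σmᵢ = 0  ✓
l₃∈[|l₁−l₂|,l₁+l₂]=[1,3], have l₃=3  ✓
Σlᵢ = 6 ⇒ even  ✓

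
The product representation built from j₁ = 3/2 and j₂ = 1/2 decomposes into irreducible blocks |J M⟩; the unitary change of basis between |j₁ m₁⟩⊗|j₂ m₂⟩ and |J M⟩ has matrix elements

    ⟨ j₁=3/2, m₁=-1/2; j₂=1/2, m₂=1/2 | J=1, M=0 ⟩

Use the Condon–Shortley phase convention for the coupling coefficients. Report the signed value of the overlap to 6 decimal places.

triangle: 1!×2!×0!/4! = 2/24
(j±m)!: 1!×2!×1!×0!×1!×1! = 2
prefactor² = (2J+1)×Δ×N² = 1/2
  k=1: −1/(1!×0!×1!×0!×1!×0!) = -1
Σ = -1  ⇒  CG² = 1/2×(-1)² = 1/2
CG = −√(1/2) = -0.707107

-0.707107  (= −√(1/2))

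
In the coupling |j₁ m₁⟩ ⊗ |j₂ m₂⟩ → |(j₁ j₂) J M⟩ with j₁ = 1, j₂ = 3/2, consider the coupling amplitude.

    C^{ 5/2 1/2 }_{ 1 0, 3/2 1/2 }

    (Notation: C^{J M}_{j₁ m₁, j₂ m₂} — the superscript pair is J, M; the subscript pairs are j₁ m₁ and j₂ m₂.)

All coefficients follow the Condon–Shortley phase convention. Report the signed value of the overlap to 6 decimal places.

triangle: 0!×2!×3!/6! = 12/720
(j±m)!: 1!×1!×2!×1!×3!×2! = 24
prefactor² = (2J+1)×Δ×N² = 12/5
  k=0: +1/(0!×0!×1!×2!×1!×1!) = 1/2
Σ = 1/2  ⇒  CG² = 12/5×(1/2)² = 3/5
CG = +√(3/5) = +0.774597

+0.774597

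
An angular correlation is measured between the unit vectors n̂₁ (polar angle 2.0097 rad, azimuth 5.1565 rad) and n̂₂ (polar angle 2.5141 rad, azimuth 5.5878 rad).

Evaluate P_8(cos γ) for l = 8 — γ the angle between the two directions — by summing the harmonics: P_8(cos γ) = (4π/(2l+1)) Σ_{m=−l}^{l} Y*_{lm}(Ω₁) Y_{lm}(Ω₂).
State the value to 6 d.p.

Term-by-term m-sum for l=8 (normalisation 4π/17 = 0.739198):
  term(m=-8) = (-0.001611, 0.000514)   from Y*(Ω₁)=(-0.212998, -0.092904), Y(Ω₂)=(0.005471, -0.004799)
  term(m=-7) = (-0.017382, -0.002140)   from Y*(Ω₁)=(0.014317, 0.436117), Y(Ω₂)=(-0.006208, 0.039652)
  term(m=-6) = (-0.040973, -0.025335)   from Y*(Ω₁)=(0.314389, -0.162448), Y(Ω₂)=(-0.069997, -0.116753)
  term(m=-5) = (0.010606, 0.015989)   from Y*(Ω₁)=(0.048713, 0.037013), Y(Ω₂)=(0.296146, 0.103206)
  term(m=-4) = (0.026269, 0.168775)   from Y*(Ω₁)=(0.073076, -0.350324), Y(Ω₂)=(-0.446690, 0.168162)
  term(m=-3) = (-0.012353, 0.043466)   from Y*(Ω₁)=(-0.113253, 0.027530), Y(Ω₂)=(0.191080, -0.337349)
  term(m=-2) = (-0.011795, 0.013773)   from Y*(Ω₁)=(-0.189743, -0.233408), Y(Ω₂)=(-0.010794, -0.059311)
  term(m=-1) = (-0.068314, 0.031438)   from Y*(Ω₁)=(-0.077631, 0.163155), Y(Ω₂)=(0.319564, 0.266654)
  term(m=+0) = (0.020971, 0.000000)   from Y*(Ω₁)=(-0.276602, -0.000000), Y(Ω₂)=(-0.075816, 0.000000)
  term(m=+1) = (-0.068314, -0.031438)   from Y*(Ω₁)=(0.077631, 0.163155), Y(Ω₂)=(-0.319564, 0.266654)
  term(m=+2) = (-0.011795, -0.013773)   from Y*(Ω₁)=(-0.189743, 0.233408), Y(Ω₂)=(-0.010794, 0.059311)
  term(m=+3) = (-0.012353, -0.043466)   from Y*(Ω₁)=(0.113253, 0.027530), Y(Ω₂)=(-0.191080, -0.337349)
  term(m=+4) = (0.026269, -0.168775)   from Y*(Ω₁)=(0.073076, 0.350324), Y(Ω₂)=(-0.446690, -0.168162)
  term(m=+5) = (0.010606, -0.015989)   from Y*(Ω₁)=(-0.048713, 0.037013), Y(Ω₂)=(-0.296146, 0.103206)
  term(m=+6) = (-0.040973, 0.025335)   from Y*(Ω₁)=(0.314389, 0.162448), Y(Ω₂)=(-0.069997, 0.116753)
  term(m=+7) = (-0.017382, 0.002140)   from Y*(Ω₁)=(-0.014317, 0.436117), Y(Ω₂)=(0.006208, 0.039652)
  term(m=+8) = (-0.001611, -0.000514)   from Y*(Ω₁)=(-0.212998, 0.092904), Y(Ω₂)=(0.005471, 0.004799)
Σ over m = (-0.210135, 0.000000); ×(4π/17) → (-0.155331, 0.000000). Real part: -0.155331

-0.155331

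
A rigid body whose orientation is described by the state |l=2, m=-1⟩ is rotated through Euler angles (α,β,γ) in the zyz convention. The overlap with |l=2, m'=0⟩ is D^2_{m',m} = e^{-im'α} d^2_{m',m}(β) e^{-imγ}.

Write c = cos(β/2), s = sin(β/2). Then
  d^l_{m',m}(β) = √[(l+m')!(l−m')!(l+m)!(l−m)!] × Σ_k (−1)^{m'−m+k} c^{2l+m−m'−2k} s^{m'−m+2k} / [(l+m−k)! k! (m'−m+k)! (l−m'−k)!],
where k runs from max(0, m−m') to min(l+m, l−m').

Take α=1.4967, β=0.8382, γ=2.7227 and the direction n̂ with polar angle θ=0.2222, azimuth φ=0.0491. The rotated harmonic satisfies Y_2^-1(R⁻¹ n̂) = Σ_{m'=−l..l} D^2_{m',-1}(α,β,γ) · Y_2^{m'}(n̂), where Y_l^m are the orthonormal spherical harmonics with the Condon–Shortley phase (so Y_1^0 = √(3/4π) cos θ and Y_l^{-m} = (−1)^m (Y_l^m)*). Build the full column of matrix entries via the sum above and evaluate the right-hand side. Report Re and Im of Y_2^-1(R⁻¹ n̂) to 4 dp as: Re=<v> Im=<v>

Re=0.2894 Im=-0.2532

Need the full column D^2_{m',-1} for m'=−2..2 at α=1.4967, β=0.8382, γ=2.7227.
cos(β/2)=0.913456, sin(β/2)=0.406939
d^2_{-2,-1}: single k=1 term ⇒ +0.620328;  D = +0.523228-0.333225i
d^2_{-1,-1}: k∈[0..1] ⇒ +0.696225 -0.414528 = +0.281697;  D = -0.133316-0.248153i
d^2_{0,-1}: k∈[0..1] ⇒ -0.759743 +0.150782 = -0.608961;  D = +0.556310-0.247694i
d^2_{1,-1}: k∈[0..1] ⇒ +0.414528 -0.027423 = +0.387105;  D = +0.130843+0.364321i
d^2_{2,-1}: single k=0 term ⇒ -0.123113;  D = -0.118630+0.032921i
Y_2^{m'}(θ=0.2222,φ=0.0491) and Σ D·Y over m':
  (+0.5232-0.3332i)·(+0.0187-0.0018i)  (-0.1333-0.2482i)·(+0.1659-0.0082i)  (+0.5563-0.2477i)·(+0.5848+0.0000i)  (+0.1308+0.3643i)·(-0.1659-0.0082i)  (-0.1186+0.0329i)·(+0.0187+0.0018i)
Y_2^-1(R⁻¹ n̂) = +0.289360-0.253215i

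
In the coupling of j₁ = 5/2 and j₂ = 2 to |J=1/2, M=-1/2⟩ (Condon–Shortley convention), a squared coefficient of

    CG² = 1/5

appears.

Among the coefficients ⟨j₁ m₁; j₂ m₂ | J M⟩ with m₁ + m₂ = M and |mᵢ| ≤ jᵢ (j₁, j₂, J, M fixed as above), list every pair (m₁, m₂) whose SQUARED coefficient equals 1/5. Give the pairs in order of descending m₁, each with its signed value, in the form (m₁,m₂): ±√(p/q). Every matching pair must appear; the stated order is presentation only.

(-1/2,0): +√(1/5)

Admissible pairs with m₁+m₂ = M = -1/2: (-5/2,2), (-3/2,1), (-1/2,0), (1/2,-1), (3/2,-2)
  (m₁,m₂)=(3/2,-2): CG² = 1/15, CG = +√(1/15)
  (m₁,m₂)=(1/2,-1): CG² = 2/15, CG = −√(2/15)
  (m₁,m₂)=(-1/2,0): CG² = 1/5, CG = +√(1/5)   ← matches the target
  (m₁,m₂)=(-3/2,1): CG² = 4/15, CG = −√(4/15)
  (m₁,m₂)=(-5/2,2): CG² = 1/3, CG = +√(1/3)
Pairs with CG² = 1/5: (-1/2,0): +√(1/5)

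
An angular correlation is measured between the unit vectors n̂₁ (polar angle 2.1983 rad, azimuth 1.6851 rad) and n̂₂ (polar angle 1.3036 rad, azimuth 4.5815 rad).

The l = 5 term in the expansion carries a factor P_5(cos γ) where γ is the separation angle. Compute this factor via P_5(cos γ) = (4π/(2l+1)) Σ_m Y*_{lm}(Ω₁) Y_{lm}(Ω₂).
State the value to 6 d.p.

-0.044359

Summing Y*_{l m}(θ₁,φ₁)·Y_{l m}(θ₂,φ₂) over m ∈ [−5, 5]; prefactor 4π/(2·5+1) = 1.142397:
  m=-5: Y*=-0.087265+0.135691i  Y=-0.235832+0.307377i  product -0.021128-0.058824i
  m=-4: Y*=-0.332018-0.163348i  Y=+0.290449+0.167674i  product -0.069045-0.103115i
  m=-3: Y*=+0.129721-0.363349i  Y=-0.044257+0.106856i  product +0.033085+0.029942i
  m=-2: Y*=+0.021688+0.005046i  Y=+0.318002+0.085201i  product +0.006467+0.003453i
  m=-1: Y*=+0.039347-0.342732i  Y=-0.005084+0.038621i  product +0.013037+0.003262i
  m=+0: Y*=+0.112878-0.000000i  Y=+0.321948+0.000000i  product +0.036341+0.000000i
  m=+1: Y*=-0.039347-0.342732i  Y=+0.005084+0.038621i  product +0.013037-0.003262i
  m=+2: Y*=+0.021688-0.005046i  Y=+0.318002-0.085201i  product +0.006467-0.003453i
  m=+3: Y*=-0.129721-0.363349i  Y=+0.044257+0.106856i  product +0.033085-0.029942i
  m=+4: Y*=-0.332018+0.163348i  Y=+0.290449-0.167674i  product -0.069045+0.103115i
  m=+5: Y*=+0.087265+0.135691i  Y=+0.235832+0.307377i  product -0.021128+0.058824i
Total Σ_m = -0.038830+0.000000i. Multiply by 1.142397: -0.044359+0.000000i. P_5(cos γ) = -0.044359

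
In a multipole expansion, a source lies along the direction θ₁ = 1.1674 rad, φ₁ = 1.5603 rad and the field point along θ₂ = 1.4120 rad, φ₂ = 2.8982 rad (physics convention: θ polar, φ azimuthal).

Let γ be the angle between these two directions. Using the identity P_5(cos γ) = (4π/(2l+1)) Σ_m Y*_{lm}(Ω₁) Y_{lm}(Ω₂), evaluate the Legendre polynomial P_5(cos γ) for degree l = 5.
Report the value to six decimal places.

Summing Y*_{l m}(θ₁,φ₁)·Y_{l m}(θ₂,φ₂) over m ∈ [−5, 5]; prefactor 4π/(2·5+1) = 1.142397:
  m=-5: (+0.016024+0.305037i) × (-0.150954-0.408671i) = +0.122241-0.052595i  (running Σ = +0.122241-0.052595i)
  m=-4: (+0.411903-0.017304i) × (+0.124070+0.182437i) = +0.054262+0.072999i  (running Σ = +0.176503+0.020404i)
  m=-3: (-0.003278-0.104060i) × (+0.192298+0.172152i) = +0.017284-0.020575i  (running Σ = +0.193787-0.000170i)
  m=-2: (+0.302545-0.006352i) × (-0.213617-0.113060i) = -0.065347-0.032849i  (running Σ = +0.128440-0.033019i)
  m=-1: (-0.002036-0.194010i) × (-0.203513-0.050536i) = -0.009390+0.039587i  (running Σ = +0.119050+0.006567i)
  m=0: (+0.262113-0.000000i) × (+0.245759+0.000000i) = +0.064416+0.000000i  (running Σ = +0.183466+0.006567i)
  m=1: (+0.002036-0.194010i) × (+0.203513-0.050536i) = -0.009390-0.039587i  (running Σ = +0.174076-0.033019i)
  m=2: (+0.302545+0.006352i) × (-0.213617+0.113060i) = -0.065347+0.032849i  (running Σ = +0.108729-0.000170i)
  m=3: (+0.003278-0.104060i) × (-0.192298+0.172152i) = +0.017284+0.020575i  (running Σ = +0.126013+0.020404i)
  m=4: (+0.411903+0.017304i) × (+0.124070-0.182437i) = +0.054262-0.072999i  (running Σ = +0.180275-0.052595i)
  m=5: (-0.016024+0.305037i) × (+0.150954-0.408671i) = +0.122241+0.052595i  (running Σ = +0.302516+0.000000i)
Total Σ_m = +0.302516+0.000000i. Multiply by 1.142397: +0.345594+0.000000i. P_5(cos γ) = 0.345594

0.345594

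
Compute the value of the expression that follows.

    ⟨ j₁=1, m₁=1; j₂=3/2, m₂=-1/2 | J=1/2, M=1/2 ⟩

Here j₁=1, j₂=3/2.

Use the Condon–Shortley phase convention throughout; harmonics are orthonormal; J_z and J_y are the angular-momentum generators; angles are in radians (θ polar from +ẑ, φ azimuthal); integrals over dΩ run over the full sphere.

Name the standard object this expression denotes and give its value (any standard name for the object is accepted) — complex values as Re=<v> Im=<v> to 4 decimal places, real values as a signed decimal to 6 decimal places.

Clebsch–Gordan coefficient, +√(1/6) ≈ +0.408248

This is a Clebsch–Gordan (vector-coupling) coefficient.
√[2·2!0!1!/4! · 2!0!1!2!1!0!] = √(2/3)
  +(−1)^0/∏(0,2,0,1,0,0)! = 1/2  (running 1/2)
⟨..|..⟩ = √(2/3)·(1/2) = +0.408248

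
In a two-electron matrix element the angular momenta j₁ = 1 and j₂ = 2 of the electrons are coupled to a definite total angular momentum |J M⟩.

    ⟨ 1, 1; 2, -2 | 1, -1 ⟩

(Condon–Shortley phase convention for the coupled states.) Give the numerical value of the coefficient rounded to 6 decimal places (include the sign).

√[3·2!0!2!/5! · 2!0!0!4!0!2!] = √(48/5)
  +(−1)^0/∏(0,2,0,0,0,2)! = 1/4  (running 1/4)
⟨..|..⟩ = √(48/5)·(1/4) = +0.774597

+√(3/5) ≈ +0.774597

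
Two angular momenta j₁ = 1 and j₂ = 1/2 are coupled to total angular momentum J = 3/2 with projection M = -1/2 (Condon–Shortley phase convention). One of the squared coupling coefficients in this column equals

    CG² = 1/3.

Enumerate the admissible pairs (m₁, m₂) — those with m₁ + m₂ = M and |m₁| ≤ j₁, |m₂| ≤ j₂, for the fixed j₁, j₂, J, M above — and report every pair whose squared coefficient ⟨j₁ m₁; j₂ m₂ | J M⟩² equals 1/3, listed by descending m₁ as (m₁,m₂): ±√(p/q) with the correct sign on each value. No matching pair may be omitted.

(-1,1/2): +√(1/3)

Admissible pairs with m₁+m₂ = M = -1/2: (-1,1/2), (0,-1/2)
  (m₁,m₂)=(0,-1/2): CG² = 2/3, CG = +√(2/3)
  (m₁,m₂)=(-1,1/2): CG² = 1/3, CG = +√(1/3)   ← matches the target
Pairs with CG² = 1/3: (-1,1/2): +√(1/3)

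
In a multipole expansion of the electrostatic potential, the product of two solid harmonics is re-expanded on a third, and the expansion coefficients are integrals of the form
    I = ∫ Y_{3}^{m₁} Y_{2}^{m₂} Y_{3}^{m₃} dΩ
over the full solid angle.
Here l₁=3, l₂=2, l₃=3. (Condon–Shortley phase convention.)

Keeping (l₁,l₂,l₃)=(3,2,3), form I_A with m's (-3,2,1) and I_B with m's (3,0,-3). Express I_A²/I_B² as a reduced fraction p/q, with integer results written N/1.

l's match ⇒ only the (l;m) 3-j factors differ between A and B.
A: triangle coeff Δ(3,2,3) = 1/3780; Σ_t [2,2]: t=2:+1/96 = 1/96; (3j)²=1/42 [(3 2 3; -3 2 1)], sign=+1
B: triangle coeff Δ(3,2,3) = 1/3780; Σ_t [0,0]: t=0:+1/96 = 1/96; (3j)²=5/84 [(3 2 3; 3 0 -3)], sign=+1
I_A²/I_B² = (1/42)/(5/84) = 2/5

2/5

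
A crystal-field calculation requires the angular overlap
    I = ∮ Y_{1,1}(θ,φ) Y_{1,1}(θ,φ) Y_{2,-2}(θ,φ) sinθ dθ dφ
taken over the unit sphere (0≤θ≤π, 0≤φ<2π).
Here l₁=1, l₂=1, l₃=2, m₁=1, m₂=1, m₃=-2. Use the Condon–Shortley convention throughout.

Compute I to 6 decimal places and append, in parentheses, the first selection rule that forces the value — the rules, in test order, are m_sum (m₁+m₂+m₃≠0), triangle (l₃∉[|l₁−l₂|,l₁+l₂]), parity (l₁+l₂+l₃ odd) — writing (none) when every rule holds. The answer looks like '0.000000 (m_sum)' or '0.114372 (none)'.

m-sum 0 ✓  L=4 even ✓  0≤2≤2 ✓
Π(2lᵢ+1) = 3×3×5 = 45
triangle coeff Δ(1,1,2) = 1/30
Σ_t [0,0]: t=0:+1/1 = 1/1
(3j)²=2/15 [(1 1 2; 0 0 0)], sign=+1
Σ_t [0,0]: t=0:+1/4 = 1/4
(3j)²=1/5 [(1 1 2; 1 1 -2)], sign=+1
⇒ 4πI² = 6/5
I = (+1)√(6/5/(4π)) = 0.30901936
No selection rule forces the value: the integral is nonzero (none).

0.309019 (none)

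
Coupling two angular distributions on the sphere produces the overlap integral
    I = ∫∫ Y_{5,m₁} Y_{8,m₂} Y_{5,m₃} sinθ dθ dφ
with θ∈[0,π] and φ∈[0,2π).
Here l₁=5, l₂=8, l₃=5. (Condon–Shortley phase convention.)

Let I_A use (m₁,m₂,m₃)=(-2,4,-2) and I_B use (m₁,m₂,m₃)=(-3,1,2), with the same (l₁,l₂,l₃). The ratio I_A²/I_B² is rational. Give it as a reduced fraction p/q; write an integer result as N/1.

1848/2209

Shared (l₁,l₂,l₃)=(5,8,5): N and (l;000)² cancel in I_A²/I_B².
A: Δ = 8!·2!·8!/19! = 1/37413090; Racah Σ t=5..7: t=5:−1/7257600 t=6:+1/2073600 t=7:−1/7257600 = 1/4838400; ⇒ 3j(5 8 5; -2 4 -2)² = 252/20995, sgn -1
B: Δ = 8!·2!·8!/19! = 1/37413090; Racah Σ t=6..8: t=6:+1/2073600 t=7:−1/7257600 t=8:+1/406425600 = 47/135475200; ⇒ 3j(5 8 5; -3 1 2)² = 6627/461890, sgn -1
I_A²/I_B² = (252/20995)/(6627/461890) = 1848/2209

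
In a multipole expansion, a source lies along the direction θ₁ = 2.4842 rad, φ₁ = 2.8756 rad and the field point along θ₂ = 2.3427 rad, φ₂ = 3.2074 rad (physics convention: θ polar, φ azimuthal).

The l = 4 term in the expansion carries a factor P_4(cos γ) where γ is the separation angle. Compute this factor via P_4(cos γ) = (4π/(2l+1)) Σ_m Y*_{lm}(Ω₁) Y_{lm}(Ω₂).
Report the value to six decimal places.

0.686377

Expand P_4 via completeness: Σ_{m} conj(Y_{4,m}) at Ω₁ times Y_{4,m} at Ω₂ —
  m=-4: (+0.029948-0.053941i) × (+0.112666-0.030361i) = +0.001736-0.006987i  (running Σ = +0.001736-0.006987i)
  m=-3: (+0.157828-0.161849i) × (+0.315005-0.063010i) = +0.039518-0.060928i  (running Σ = +0.041255-0.067915i)
  m=-2: (+0.364517-0.214550i) × (+0.409640-0.054228i) = +0.137686-0.107655i  (running Σ = +0.178941-0.175570i)
  m=-1: (+0.306073-0.083389i) × (+0.095688-0.006306i) = +0.028762-0.009909i  (running Σ = +0.207702-0.185479i)
  m=0: (-0.217482-0.000000i) × (-0.350266+0.000000i) = +0.076176+0.000000i  (running Σ = +0.283879-0.185479i)
  m=1: (-0.306073-0.083389i) × (-0.095688-0.006306i) = +0.028762+0.009909i  (running Σ = +0.312640-0.175570i)
  m=2: (+0.364517+0.214550i) × (+0.409640+0.054228i) = +0.137686+0.107655i  (running Σ = +0.450326-0.067915i)
  m=3: (-0.157828-0.161849i) × (-0.315005-0.063010i) = +0.039518+0.060928i  (running Σ = +0.489845-0.006987i)
  m=4: (+0.029948+0.053941i) × (+0.112666+0.030361i) = +0.001736+0.006987i  (running Σ = +0.491581-0.000000i)
Total Σ_m = +0.491581-0.000000i. Multiply by 1.396263: +0.686377-0.000000i. P_4(cos γ) = 0.686377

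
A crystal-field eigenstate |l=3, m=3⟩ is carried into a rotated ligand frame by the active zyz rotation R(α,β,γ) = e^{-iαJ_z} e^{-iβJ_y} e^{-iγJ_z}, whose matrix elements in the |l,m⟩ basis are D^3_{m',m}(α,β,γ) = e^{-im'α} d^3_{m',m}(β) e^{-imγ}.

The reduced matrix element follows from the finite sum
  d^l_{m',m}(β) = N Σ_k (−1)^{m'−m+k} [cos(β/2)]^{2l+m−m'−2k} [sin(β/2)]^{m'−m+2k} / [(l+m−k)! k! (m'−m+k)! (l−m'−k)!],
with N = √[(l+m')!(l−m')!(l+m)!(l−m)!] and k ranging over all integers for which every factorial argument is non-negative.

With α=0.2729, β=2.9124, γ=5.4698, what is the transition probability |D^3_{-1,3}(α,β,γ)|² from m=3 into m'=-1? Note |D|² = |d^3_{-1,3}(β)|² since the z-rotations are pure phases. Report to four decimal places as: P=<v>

D^3_{-1,3}(0.2729,2.9124,5.4698) = e^{-i·-1·0.2729}·d^3_{-1,3}(2.9124)·e^{-i·3·5.4698}. Compute d first:
c=cos(2.912400/2)=0.114346, s=sin(2.912400/2)=0.993441; N=√[2·24·720·1]=185.903201
k∈{4} keeps every argument non-negative
  k=4: (−1)^0·185.9032/(48)·0.1143^2·0.9934^4 = +0.049323
d^3_{-1,3}(2.9124) = +0.049323
|D^3_{-1,3}|² = |d^3_{-1,3}(β)|² = (+0.049323)² = 0.002433 (the z-rotation phases have unit modulus)

P=0.0024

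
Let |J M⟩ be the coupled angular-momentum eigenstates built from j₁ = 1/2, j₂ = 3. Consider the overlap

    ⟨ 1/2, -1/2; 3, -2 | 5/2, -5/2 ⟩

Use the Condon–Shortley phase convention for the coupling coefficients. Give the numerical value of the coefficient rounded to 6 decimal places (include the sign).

−√(1/7) ≈ -0.377964

√[6·1!0!5!/7! · 0!1!1!5!0!5!] = √(14400/7)
  +(−1)^1/∏(1,0,0,0,0,5)! = -1/120  (running -1/120)
⟨..|..⟩ = √(14400/7)·(-1/120) = -0.377964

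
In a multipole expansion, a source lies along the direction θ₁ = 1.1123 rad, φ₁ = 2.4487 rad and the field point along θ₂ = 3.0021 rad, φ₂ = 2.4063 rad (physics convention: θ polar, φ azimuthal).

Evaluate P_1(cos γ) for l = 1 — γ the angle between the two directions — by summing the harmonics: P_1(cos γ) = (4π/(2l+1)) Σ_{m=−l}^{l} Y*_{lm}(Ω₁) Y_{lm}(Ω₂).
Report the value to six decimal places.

Addition theorem: P_1(cos γ) = (4π/3) Σ_m Y*_{lm}(Ω₁) Y_{lm}(Ω₂), m = −1…1:
  [-1]  conj(Y_{1,-1})(Ω₁) = -0.238369+0.197897i ; Y_{1,-1}(Ω₂) = -0.035626-0.032224i ; Δ = +0.014869+0.000631i
  [+0]  conj(Y_{1,0})(Ω₁) = +0.216256-0.000000i ; Y_{1,0}(Ω₂) = -0.483857+0.000000i ; Δ = -0.104637+0.000000i
  [+1]  conj(Y_{1,1})(Ω₁) = +0.238369+0.197897i ; Y_{1,1}(Ω₂) = +0.035626-0.032224i ; Δ = +0.014869-0.000631i
Σ over m = -0.074898+0.000000i; ×(4π/3) → -0.313733+0.000000i. Real part: -0.313733

-0.313733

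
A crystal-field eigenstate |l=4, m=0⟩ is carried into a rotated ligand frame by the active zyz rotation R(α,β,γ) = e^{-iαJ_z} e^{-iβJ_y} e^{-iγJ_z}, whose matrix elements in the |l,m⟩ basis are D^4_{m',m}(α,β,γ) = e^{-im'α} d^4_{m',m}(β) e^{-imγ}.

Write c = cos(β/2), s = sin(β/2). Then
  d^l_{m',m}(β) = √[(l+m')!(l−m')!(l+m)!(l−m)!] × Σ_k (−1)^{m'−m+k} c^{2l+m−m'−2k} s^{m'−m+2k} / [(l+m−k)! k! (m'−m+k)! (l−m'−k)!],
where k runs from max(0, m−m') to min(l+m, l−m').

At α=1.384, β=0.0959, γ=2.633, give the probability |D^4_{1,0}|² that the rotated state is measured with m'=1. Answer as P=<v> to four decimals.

D^4_{1,0}(1.3840,0.0959,2.6330) = e^{-i·1·1.3840}·d^4_{1,0}(0.0959)·e^{-i·0·2.6330}. Compute d first:
c=cos(0.095900/2)=0.998851, s=sin(0.095900/2)=0.047932; N=√[120·6·24·24]=643.987578
k∈{0,1,2,3} keeps every argument non-negative
  k=0: (−1)^1·643.9876/(144)·0.9989^7·0.0479^1 = -0.212638
  k=1: (−1)^2·643.9876/(24)·0.9989^5·0.0479^3 = +0.002938
  k=2: (−1)^3·643.9876/(24)·0.9989^3·0.0479^5 = -0.000007
  k=3: (−1)^4·643.9876/(144)·0.9989^1·0.0479^7 = +0.000000
d^4_{1,0}(0.0959) = -0.212638 +0.002938 -0.000007 +0.000000 = -0.209707
|D^4_{1,0}|² = |d^4_{1,0}(β)|² = (-0.209707)² = 0.043977 (the z-rotation phases have unit modulus)

P=0.0440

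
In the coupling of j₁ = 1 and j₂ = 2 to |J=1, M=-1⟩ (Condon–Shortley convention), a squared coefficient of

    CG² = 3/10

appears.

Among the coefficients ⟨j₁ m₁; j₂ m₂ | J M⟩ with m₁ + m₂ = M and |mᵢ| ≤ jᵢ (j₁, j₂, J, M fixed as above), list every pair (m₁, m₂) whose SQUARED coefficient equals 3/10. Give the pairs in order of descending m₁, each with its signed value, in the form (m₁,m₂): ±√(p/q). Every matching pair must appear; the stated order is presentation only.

(0,-1): −√(3/10)

Admissible pairs with m₁+m₂ = M = -1: (-1,0), (0,-1), (1,-2)
  (m₁,m₂)=(1,-2): CG² = 3/5, CG = +√(3/5)
  (m₁,m₂)=(0,-1): CG² = 3/10, CG = −√(3/10)   ← matches the target
  (m₁,m₂)=(-1,0): CG² = 1/10, CG = +√(1/10)
Pairs with CG² = 3/10: (0,-1): −√(3/10)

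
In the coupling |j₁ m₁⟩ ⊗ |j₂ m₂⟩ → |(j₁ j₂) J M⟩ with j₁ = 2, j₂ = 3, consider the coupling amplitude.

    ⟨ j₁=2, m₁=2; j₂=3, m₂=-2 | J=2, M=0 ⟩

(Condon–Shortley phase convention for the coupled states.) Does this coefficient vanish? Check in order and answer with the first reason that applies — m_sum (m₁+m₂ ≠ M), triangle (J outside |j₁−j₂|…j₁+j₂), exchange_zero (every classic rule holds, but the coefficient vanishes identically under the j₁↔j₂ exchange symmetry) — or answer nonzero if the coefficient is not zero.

m-sum: m₁+m₂ = 2+(-2) = 0, M = 0  ✓
triangle: |j₁−j₂| = 1 ≤ J = 2 ≤ j₁+j₂ = 5  ✓
exchange: j₁≠j₂ or m₁≠m₂ — the exchange symmetry imposes no constraint here
value check: CG = +√(5/14) = +0.597614 ≠ 0

nonzero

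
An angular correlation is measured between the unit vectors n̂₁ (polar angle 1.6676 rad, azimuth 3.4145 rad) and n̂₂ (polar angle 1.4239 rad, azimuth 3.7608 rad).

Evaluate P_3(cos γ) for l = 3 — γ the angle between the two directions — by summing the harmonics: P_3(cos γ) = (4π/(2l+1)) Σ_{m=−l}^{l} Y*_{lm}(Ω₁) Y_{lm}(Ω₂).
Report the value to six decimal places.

Term-by-term m-sum for l=3 (normalisation 4π/7 = 1.795196):
  m=-3: (-0.28104 - 0.30043j) × (0.11426 + 0.38739j) = 0.08427 - 0.14320j  (running Σ = 0.08427 - 0.14320j)
  m=-2: (-0.08364 - 0.05080j) × (0.04776 - 0.13837j) = -0.01102 + 0.00915j  (running Σ = 0.07325 - 0.13405j)
  m=-1: (0.29529 + 0.08265j) × (0.23246 - 0.16567j) = 0.08234 - 0.02971j  (running Σ = 0.15558 - 0.16376j)
  m=0: (0.10652 + 0.00000j) × (-0.15801 + 0.00000j) = -0.01683 + 0.00000j  (running Σ = 0.13875 - 0.16376j)
  m=1: (-0.29529 + 0.08265j) × (-0.23246 - 0.16567j) = 0.08234 + 0.02971j  (running Σ = 0.22109 - 0.13405j)
  m=2: (-0.08364 + 0.05080j) × (0.04776 + 0.13837j) = -0.01102 - 0.00915j  (running Σ = 0.21006 - 0.14320j)
  m=3: (0.28104 - 0.30043j) × (-0.11426 + 0.38739j) = 0.08427 + 0.14320j  (running Σ = 0.29433 + 0.00000j)
Total Σ_m = 0.29433 + 0.00000j. Multiply by 1.795196: 0.52838 + 0.00000j. P_3(cos γ) = 0.528382

0.528382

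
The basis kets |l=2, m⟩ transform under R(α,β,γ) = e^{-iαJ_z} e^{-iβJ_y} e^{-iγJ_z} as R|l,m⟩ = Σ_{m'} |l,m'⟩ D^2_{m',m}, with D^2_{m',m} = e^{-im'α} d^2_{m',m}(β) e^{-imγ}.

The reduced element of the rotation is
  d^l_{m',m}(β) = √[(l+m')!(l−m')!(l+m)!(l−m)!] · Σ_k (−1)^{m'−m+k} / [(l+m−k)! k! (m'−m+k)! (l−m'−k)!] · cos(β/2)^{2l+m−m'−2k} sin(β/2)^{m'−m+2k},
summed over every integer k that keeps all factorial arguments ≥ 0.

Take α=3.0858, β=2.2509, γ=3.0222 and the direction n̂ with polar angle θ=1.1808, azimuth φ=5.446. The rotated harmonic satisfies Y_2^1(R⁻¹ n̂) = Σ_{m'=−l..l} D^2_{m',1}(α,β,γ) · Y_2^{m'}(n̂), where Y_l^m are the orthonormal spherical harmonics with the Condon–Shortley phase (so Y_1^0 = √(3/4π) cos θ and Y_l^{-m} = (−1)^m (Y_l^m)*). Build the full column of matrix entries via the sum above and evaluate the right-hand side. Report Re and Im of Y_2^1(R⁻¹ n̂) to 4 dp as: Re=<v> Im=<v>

Re=-0.0225 Im=-0.3826

Need the full column D^2_{m',1} for m'=−2..2 at α=3.0858, β=2.2509, γ=3.0222.
cos(β/2)=0.430770, sin(β/2)=0.902462
d^2_{-2,1}: single k=3 term ⇒ +0.633231;  D = -0.633211-0.004944i
d^2_{-1,1}: k∈[2..3] ⇒ +0.453388 -0.663307 = -0.209919;  D = -0.209494-0.013342i
d^2_{0,1}: k∈[1..2] ⇒ +0.176702 -0.775546 = -0.598844;  D = +0.594581+0.071328i
d^2_{1,1}: k∈[0..1] ⇒ +0.034434 -0.453388 = -0.418955;  D = -0.412542-0.073020i
d^2_{2,1}: single k=0 term ⇒ -0.144277;  D = +0.140445+0.033029i
Y_2^{m'}(θ=1.1808,φ=5.446) and Σ D·Y over m':
  (-0.6332-0.0049i)·(-0.0342+0.3287i)  (-0.2095-0.0133i)·(+0.1819+0.2018i)  (+0.5946+0.0713i)·(-0.1786+0.0000i)  (-0.4125-0.0730i)·(-0.1819+0.2018i)  (+0.1404+0.0330i)·(-0.0342-0.3287i)
Y_2^1(R⁻¹ n̂) = -0.022537-0.382637i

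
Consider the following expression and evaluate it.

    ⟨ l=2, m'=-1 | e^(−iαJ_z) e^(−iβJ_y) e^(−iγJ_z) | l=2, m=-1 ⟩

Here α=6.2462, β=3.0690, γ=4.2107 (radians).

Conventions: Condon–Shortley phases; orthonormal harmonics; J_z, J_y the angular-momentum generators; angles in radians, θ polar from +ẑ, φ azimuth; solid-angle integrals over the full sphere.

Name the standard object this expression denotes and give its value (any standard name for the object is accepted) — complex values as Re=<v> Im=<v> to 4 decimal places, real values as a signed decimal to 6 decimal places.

Wigner D-matrix element, Re=0.0020 Im=0.0034

This is a Wigner D-matrix element — the rotation-matrix element ⟨l m'| R(α,β,γ) |l m⟩ in the angular-momentum basis.
Split into d^2_{-1,-1}(β=3.0690) × two z-phases.
c=cos(3.069000/2)=0.036288, s=sin(3.069000/2)=0.999341; N=√[1·6·1·6]=6.000000
k: max(0,(-1)−(-1))=0 … min(2+(-1),2−(-1))=1
  k=0: (−1)^0·6.0000/(6)·0.0363^4·0.9993^0 = +0.000002
  k=1: (−1)^1·6.0000/(2)·0.0363^2·0.9993^2 = -0.003945
d^2_{-1,-1}(3.0690) = +0.000002 -0.003945 = -0.003944
D = (+0.999316-0.036977i)·(-0.003944)·(-0.480907-0.876772i) = +0.002023+0.003385i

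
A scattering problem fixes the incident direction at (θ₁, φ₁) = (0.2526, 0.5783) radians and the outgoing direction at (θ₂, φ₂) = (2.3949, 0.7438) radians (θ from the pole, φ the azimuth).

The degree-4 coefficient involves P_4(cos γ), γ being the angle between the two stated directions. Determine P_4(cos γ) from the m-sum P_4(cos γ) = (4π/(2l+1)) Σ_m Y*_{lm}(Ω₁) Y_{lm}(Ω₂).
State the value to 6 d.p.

-0.350614

Expand P_4 via completeness: Σ_{m} conj(Y_{4,m}) at Ω₁ times Y_{4,m} at Ω₂ —
  m=-4: (-0.001167+0.001272i) × (-0.092883-0.015599i) = +0.000128-0.000100i  (running Σ = +0.000128-0.000100i)
  m=-3: (-0.003091+0.018665i) × (+0.176625+0.227296i) = -0.004788+0.002594i  (running Σ = -0.004660+0.002494i)
  m=-2: (+0.046778+0.106404i) × (+0.035533-0.426109i) = +0.047002-0.016152i  (running Σ = +0.042342-0.013658i)
  m=-1: (+0.341553+0.222946i) × (-0.133751+0.123061i) = -0.073119+0.012213i  (running Σ = -0.030777-0.001445i)
  m=0: (+0.596430-0.000000i) × (-0.317815+0.000000i) = -0.189555+0.000000i  (running Σ = -0.220332-0.001445i)
  m=1: (-0.341553+0.222946i) × (+0.133751+0.123061i) = -0.073119-0.012213i  (running Σ = -0.293451-0.013658i)
  m=2: (+0.046778-0.106404i) × (+0.035533+0.426109i) = +0.047002+0.016152i  (running Σ = -0.246449+0.002494i)
  m=3: (+0.003091+0.018665i) × (-0.176625+0.227296i) = -0.004788-0.002594i  (running Σ = -0.251237-0.000100i)
  m=4: (-0.001167-0.001272i) × (-0.092883+0.015599i) = +0.000128+0.000100i  (running Σ = -0.251109-0.000000i)
Total Σ_m = -0.251109-0.000000i. Multiply by 1.396263: -0.350614-0.000000i. P_4(cos γ) = -0.350614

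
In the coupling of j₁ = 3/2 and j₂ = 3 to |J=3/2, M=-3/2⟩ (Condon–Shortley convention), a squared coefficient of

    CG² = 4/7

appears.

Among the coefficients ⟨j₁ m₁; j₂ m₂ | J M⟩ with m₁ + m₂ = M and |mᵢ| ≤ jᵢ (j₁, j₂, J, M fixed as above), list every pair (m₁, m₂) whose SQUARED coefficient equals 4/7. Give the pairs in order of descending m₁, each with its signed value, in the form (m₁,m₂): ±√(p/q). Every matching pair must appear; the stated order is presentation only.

Admissible pairs with m₁+m₂ = M = -3/2: (-3/2,0), (-1/2,-1), (1/2,-2), (3/2,-3)
  (m₁,m₂)=(3/2,-3): CG² = 4/7, CG = +√(4/7)   ← matches the target
  (m₁,m₂)=(1/2,-2): CG² = 2/7, CG = −√(2/7)
  (m₁,m₂)=(-1/2,-1): CG² = 4/35, CG = +√(4/35)
  (m₁,m₂)=(-3/2,0): CG² = 1/35, CG = −√(1/35)
Pairs with CG² = 4/7: (3/2,-3): +√(4/7)

(3/2,-3): +√(4/7)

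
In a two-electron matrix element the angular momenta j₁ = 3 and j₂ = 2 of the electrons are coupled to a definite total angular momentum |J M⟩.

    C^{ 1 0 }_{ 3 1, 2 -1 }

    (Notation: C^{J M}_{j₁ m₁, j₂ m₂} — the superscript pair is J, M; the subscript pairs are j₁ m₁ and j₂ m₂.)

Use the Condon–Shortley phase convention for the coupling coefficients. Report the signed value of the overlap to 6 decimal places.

triangle: 4!×2!×0!/7! = 48/5040
(j±m)!: 4!×2!×1!×3!×1!×1! = 288
prefactor² = (2J+1)×Δ×N² = 288/35
  k=1: −1/(1!×3!×1!×0!×1!×0!) = -1/6
Σ = -1/6  ⇒  CG² = 288/35×(-1/6)² = 8/35
CG = −√(8/35) = -0.478091

−√(8/35) = -0.478091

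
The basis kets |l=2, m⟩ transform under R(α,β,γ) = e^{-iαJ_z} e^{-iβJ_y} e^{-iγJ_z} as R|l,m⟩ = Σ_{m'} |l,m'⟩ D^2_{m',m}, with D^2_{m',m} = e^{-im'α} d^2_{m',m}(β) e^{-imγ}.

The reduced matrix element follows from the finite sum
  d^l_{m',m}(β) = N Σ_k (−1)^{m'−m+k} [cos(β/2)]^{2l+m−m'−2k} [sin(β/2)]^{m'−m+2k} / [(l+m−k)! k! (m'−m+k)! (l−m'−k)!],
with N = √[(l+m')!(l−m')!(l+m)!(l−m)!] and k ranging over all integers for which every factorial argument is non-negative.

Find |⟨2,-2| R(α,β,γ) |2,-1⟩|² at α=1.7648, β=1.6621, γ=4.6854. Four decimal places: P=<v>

P=0.2048

First d^2_{-2,-1}(β=1.6621), then the phase factors e^{-i(-2)α} and e^{-i(-1)γ}:
With c≡cos(β/2)=0.674101 and s≡sin(β/2)=0.738640, N=[1·24·1·6]^{1/2}=12.000000
The bounds max(0,m−m')=1 and min(l+m,l−m')=1 give 1 term
  k=1: (−1)^0·12.0000/(6)·0.6741^3·0.7386^1 = +0.452519
d^2_{-2,-1}(1.6621) = +0.452519
|D^2_{-2,-1}|² = |d^2_{-2,-1}(β)|² = (+0.452519)² = 0.204773 (the z-rotation phases have unit modulus)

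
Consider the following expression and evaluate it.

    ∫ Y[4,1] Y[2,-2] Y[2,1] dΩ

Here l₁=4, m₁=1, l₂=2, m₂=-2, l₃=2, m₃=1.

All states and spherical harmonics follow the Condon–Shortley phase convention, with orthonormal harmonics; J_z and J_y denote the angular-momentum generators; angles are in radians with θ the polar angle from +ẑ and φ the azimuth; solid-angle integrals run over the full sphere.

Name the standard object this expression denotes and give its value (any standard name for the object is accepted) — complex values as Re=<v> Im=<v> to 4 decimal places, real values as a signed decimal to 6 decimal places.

Gaunt coefficient, -0.090112

This is a Gaunt coefficient — the integral of a triple product of spherical harmonics over the sphere.
m-sum 0 ✓  L=8 even ✓  2≤2≤6 ✓
Π(2lᵢ+1) = 9×5×5 = 225
triangle coeff Δ(4,2,2) = 1/630
Σ_t [2,2]: t=2:+1/16 = 1/16
(3j)²=2/35 [(4 2 2; 0 0 0)], sign=+1
Σ_t [0,0]: t=0:+1/144 = 1/144
(3j)²=1/126 [(4 2 2; 1 -2 1)], sign=-1
⇒ 4πI² = 5/49
I = (-1)√(5/49/(4π)) = -0.09011188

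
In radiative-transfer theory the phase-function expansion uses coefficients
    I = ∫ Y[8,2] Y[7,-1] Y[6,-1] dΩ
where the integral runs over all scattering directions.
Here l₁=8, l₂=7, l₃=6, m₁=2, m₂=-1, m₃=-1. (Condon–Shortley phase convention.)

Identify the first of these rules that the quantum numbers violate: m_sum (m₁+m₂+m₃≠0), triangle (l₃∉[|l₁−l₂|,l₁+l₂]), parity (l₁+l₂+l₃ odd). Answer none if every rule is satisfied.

parity

m₁+m₂+m₃ = 2 − 1 − 1 = 0  ✓
triangle: |8−7|=1 ≤ l₃=6 ≤ 8+7=15  ✓
parity: l₁+l₂+l₃ = 21 is odd  ✗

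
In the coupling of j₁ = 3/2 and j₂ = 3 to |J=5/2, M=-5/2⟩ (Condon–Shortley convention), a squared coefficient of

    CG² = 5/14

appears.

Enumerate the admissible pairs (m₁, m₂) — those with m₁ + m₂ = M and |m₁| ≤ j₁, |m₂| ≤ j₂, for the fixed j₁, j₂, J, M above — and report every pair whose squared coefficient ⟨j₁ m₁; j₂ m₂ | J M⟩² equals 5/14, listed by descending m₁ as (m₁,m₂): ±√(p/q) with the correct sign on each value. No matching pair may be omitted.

Admissible pairs with m₁+m₂ = M = -5/2: (-3/2,-1), (-1/2,-2), (1/2,-3)
  (m₁,m₂)=(1/2,-3): CG² = 15/28, CG = +√(15/28)
  (m₁,m₂)=(-1/2,-2): CG² = 5/14, CG = −√(5/14)   ← matches the target
  (m₁,m₂)=(-3/2,-1): CG² = 3/28, CG = +√(3/28)
Pairs with CG² = 5/14: (-1/2,-2): −√(5/14)

(-1/2,-2): −√(5/14)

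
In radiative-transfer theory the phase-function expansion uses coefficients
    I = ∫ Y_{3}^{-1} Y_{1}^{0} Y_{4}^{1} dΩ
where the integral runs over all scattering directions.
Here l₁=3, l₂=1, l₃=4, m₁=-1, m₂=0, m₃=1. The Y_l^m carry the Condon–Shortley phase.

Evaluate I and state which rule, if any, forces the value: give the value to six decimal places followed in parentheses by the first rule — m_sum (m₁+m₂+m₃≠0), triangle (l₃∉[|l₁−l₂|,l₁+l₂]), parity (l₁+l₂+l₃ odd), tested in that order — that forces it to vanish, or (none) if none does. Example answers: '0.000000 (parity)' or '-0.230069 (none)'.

-0.238414 (none)

m-sum 0 ✓  L=8 even ✓  2≤4≤4 ✓
Π(2lᵢ+1) = 7×3×9 = 189
triangle coeff Δ(3,1,4) = 1/252
Σ_t [0,0]: t=0:+1/36 = 1/36
(3j)²=4/63 [(3 1 4; 0 0 0)], sign=+1
Σ_t [0,0]: t=0:+1/48 = 1/48
(3j)²=5/84 [(3 1 4; -1 0 1)], sign=-1
⇒ 4πI² = 5/7
I = (-1)√(5/7/(4π)) = -0.23841361
No selection rule forces the value: the integral is nonzero (none).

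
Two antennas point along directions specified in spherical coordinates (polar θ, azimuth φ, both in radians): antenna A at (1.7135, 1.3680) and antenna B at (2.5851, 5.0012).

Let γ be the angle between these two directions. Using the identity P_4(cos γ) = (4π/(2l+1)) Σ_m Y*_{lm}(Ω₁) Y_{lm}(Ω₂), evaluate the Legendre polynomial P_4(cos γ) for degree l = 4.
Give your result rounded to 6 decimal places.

Summing Y*_{l m}(θ₁,φ₁)·Y_{l m}(θ₂,φ₂) over m ∈ [−4, 4]; prefactor 4π/(2·4+1) = 1.396263:
  m=-4: (+0.292542-0.308033i) × (+0.013907-0.031517i) = -0.005640-0.013504i  (running Σ = -0.005640-0.013504i)
  m=-3: (+0.098671+0.141662i) × (+0.119357+0.101426i) = -0.002591+0.026916i  (running Σ = -0.008231+0.013412i)
  m=-2: (+0.258525-0.111011i) × (-0.316440+0.206247i) = -0.058912+0.088448i  (running Σ = -0.067143+0.101861i)
  m=-1: (+0.038341+0.186465i) × (-0.123703-0.416343i) = +0.072890-0.039030i  (running Σ = +0.005747+0.062831i)
  m=0: (+0.254681-0.000000i) × (-0.046092+0.000000i) = -0.011739+0.000000i  (running Σ = -0.005991+0.062831i)
  m=1: (-0.038341+0.186465i) × (+0.123703-0.416343i) = +0.072890+0.039030i  (running Σ = +0.066899+0.101861i)
  m=2: (+0.258525+0.111011i) × (-0.316440-0.206247i) = -0.058912-0.088448i  (running Σ = +0.007987+0.013412i)
  m=3: (-0.098671+0.141662i) × (-0.119357+0.101426i) = -0.002591-0.026916i  (running Σ = +0.005396-0.013504i)
  m=4: (+0.292542+0.308033i) × (+0.013907+0.031517i) = -0.005640+0.013504i  (running Σ = -0.000244+0.000000i)
Σ over m = -0.000244+0.000000i; ×(4π/9) → -0.000341+0.000000i. Real part: -0.000341

-0.000341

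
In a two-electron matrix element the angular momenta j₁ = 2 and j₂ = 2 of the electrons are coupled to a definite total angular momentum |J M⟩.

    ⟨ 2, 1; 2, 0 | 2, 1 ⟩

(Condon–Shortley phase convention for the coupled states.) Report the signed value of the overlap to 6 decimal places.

√[5·2!2!2!/7! · 3!1!2!2!3!1!] = √(8/7)
  +(−1)^0/∏(0,2,1,2,1,0)! = 1/4  (running 1/4)
  +(−1)^1/∏(1,1,0,1,2,1)! = -1/2  (running -1/4)
⟨..|..⟩ = √(8/7)·(-1/4) = -0.267261

−√(1/14) ≈ -0.267261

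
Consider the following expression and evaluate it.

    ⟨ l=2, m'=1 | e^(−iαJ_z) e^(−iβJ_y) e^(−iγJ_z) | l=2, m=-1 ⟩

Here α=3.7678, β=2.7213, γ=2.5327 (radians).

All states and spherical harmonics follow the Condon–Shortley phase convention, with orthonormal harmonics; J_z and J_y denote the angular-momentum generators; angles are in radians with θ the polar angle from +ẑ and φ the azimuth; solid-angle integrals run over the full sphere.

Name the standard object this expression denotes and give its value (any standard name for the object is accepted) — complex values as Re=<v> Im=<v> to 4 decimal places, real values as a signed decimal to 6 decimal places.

This is a Wigner D-matrix element — the rotation-matrix element ⟨l m'| R(α,β,γ) |l m⟩ in the angular-momentum basis.
Split into d^2_{1,-1}(β=2.7213) × two z-phases.
c=cos(2.721300/2)=0.208603, s=sin(2.721300/2)=0.978000; N=√[6·1·1·6]=6.000000
Admissible k: 0..1 (factorial args all ≥0)
  k=0: (−1)^2·6.0000/(2)·0.2086^2·0.9780^2 = +0.124865
  k=1: (−1)^3·6.0000/(6)·0.2086^0·0.9780^4 = -0.914863
d^2_{1,-1}(2.7213) = +0.124865 -0.914863 = -0.789998
Phases: e^{-i·(1)·3.7678}=-0.810256+0.586076i, e^{-i·(-1)·2.5327}=-0.820282+0.571959i ⇒ D=-0.260247+0.745901i

Wigner D-matrix element, Re=-0.2602 Im=0.7459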